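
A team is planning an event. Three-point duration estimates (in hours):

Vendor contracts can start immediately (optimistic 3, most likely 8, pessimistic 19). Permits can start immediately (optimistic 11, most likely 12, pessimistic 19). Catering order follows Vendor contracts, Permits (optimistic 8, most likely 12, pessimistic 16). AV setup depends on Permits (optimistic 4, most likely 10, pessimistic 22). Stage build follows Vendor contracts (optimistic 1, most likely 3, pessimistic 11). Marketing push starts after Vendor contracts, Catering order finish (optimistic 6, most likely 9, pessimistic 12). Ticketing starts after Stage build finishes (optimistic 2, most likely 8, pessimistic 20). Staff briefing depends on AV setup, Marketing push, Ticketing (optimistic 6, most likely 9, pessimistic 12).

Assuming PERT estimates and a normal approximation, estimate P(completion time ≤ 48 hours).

te_Vendor contracts = (3 + 4·8 + 19)/6 = 54/6 = 9; σ²_Vendor contracts = ((19−3)/6)² = 7.111
te_Permits = (11 + 4·12 + 19)/6 = 78/6 = 13; σ²_Permits = ((19−11)/6)² = 1.778
te_Catering order = (8 + 4·12 + 16)/6 = 72/6 = 12; σ²_Catering order = ((16−8)/6)² = 1.778
te_AV setup = (4 + 4·10 + 22)/6 = 66/6 = 11; σ²_AV setup = ((22−4)/6)² = 9.000
te_Stage build = (1 + 4·3 + 11)/6 = 24/6 = 4; σ²_Stage build = ((11−1)/6)² = 2.778
te_Marketing push = (6 + 4·9 + 12)/6 = 54/6 = 9; σ²_Marketing push = ((12−6)/6)² = 1.000
te_Ticketing = (2 + 4·8 + 20)/6 = 54/6 = 9; σ²_Ticketing = ((20−2)/6)² = 9.000
te_Staff briefing = (6 + 4·9 + 12)/6 = 54/6 = 9; σ²_Staff briefing = ((12−6)/6)² = 1.000

Forward pass:
ES_Vendor contracts = 0; EF_Vendor contracts = 9
ES_Permits = 0; EF_Permits = 13
ES_Catering order = max(EF_Vendor contracts=9, EF_Permits=13) = 13; EF_Catering order = 13+12 = 25
ES_AV setup = 13; EF_AV setup = 13+11 = 24
ES_Stage build = 9; EF_Stage build = 9+4 = 13
ES_Marketing push = max(EF_Vendor contracts=9, EF_Catering order=25) = 25; EF_Marketing push = 25+9 = 34
ES_Ticketing = 13; EF_Ticketing = 13+9 = 22
ES_Staff briefing = max(EF_AV setup=24, EF_Marketing push=34, EF_Ticketing=22) = 34; EF_Staff briefing = 34+9 = 43
Expected project duration μ = 43 hours. Critical path: Permits → Catering order → Marketing push → Staff briefing.

Variance along critical path = 1.778 + 1.778 + 1.000 + 1.000 = 5.556; σ = √5.556 = 2.357 hours.
Z = (48 − 43) / 2.357 = 2.121
P(T ≤ 48) = Φ(2.121) ≈ 0.983

0.983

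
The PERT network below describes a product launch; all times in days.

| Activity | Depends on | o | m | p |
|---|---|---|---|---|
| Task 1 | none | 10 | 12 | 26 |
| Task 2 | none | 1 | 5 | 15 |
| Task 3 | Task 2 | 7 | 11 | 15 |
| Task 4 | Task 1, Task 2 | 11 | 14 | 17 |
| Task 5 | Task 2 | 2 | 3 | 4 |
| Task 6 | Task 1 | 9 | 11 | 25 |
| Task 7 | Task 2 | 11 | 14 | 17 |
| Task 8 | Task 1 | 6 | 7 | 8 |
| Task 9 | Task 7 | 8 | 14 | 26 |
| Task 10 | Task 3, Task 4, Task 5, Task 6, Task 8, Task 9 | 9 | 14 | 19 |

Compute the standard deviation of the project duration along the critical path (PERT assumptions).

te_Task 1 = (10 + 4·12 + 26)/6 = 84/6 = 14; σ²_Task 1 = ((26−10)/6)² = 7.111
te_Task 2 = (1 + 4·5 + 15)/6 = 36/6 = 6; σ²_Task 2 = ((15−1)/6)² = 5.444
te_Task 3 = (7 + 4·11 + 15)/6 = 66/6 = 11; σ²_Task 3 = ((15−7)/6)² = 1.778
te_Task 4 = (11 + 4·14 + 17)/6 = 84/6 = 14; σ²_Task 4 = ((17−11)/6)² = 1.000
te_Task 5 = (2 + 4·3 + 4)/6 = 18/6 = 3; σ²_Task 5 = ((4−2)/6)² = 0.111
te_Task 6 = (9 + 4·11 + 25)/6 = 78/6 = 13; σ²_Task 6 = ((25−9)/6)² = 7.111
te_Task 7 = (11 + 4·14 + 17)/6 = 84/6 = 14; σ²_Task 7 = ((17−11)/6)² = 1.000
te_Task 8 = (6 + 4·7 + 8)/6 = 42/6 = 7; σ²_Task 8 = ((8−6)/6)² = 0.111
te_Task 9 = (8 + 4·14 + 26)/6 = 90/6 = 15; σ²_Task 9 = ((26−8)/6)² = 9.000
te_Task 10 = (9 + 4·14 + 19)/6 = 84/6 = 14; σ²_Task 10 = ((19−9)/6)² = 2.778

Forward pass:
ES_Task 1 = 0; EF_Task 1 = 14
ES_Task 2 = 0; EF_Task 2 = 6
ES_Task 3 = 6; EF_Task 3 = 6+11 = 17
ES_Task 4 = max(EF_Task 1=14, EF_Task 2=6) = 14; EF_Task 4 = 14+14 = 28
ES_Task 5 = 6; EF_Task 5 = 6+3 = 9
ES_Task 6 = 14; EF_Task 6 = 14+13 = 27
ES_Task 7 = 6; EF_Task 7 = 6+14 = 20
ES_Task 8 = 14; EF_Task 8 = 14+7 = 21
ES_Task 9 = 20; EF_Task 9 = 20+15 = 35
ES_Task 10 = max(EF_Task 3=17, EF_Task 4=28, EF_Task 5=9, EF_Task 6=27, EF_Task 8=21, EF_Task 9=35) = 35; EF_Task 10 = 35+14 = 49
Expected project duration μ = 49 days. Critical path: Task 2 → Task 7 → Task 9 → Task 10.

Variance along critical path = 5.444 + 1.000 + 9.000 + 2.778 = 18.222
σ = √18.222 = 4.269 days

4.27 days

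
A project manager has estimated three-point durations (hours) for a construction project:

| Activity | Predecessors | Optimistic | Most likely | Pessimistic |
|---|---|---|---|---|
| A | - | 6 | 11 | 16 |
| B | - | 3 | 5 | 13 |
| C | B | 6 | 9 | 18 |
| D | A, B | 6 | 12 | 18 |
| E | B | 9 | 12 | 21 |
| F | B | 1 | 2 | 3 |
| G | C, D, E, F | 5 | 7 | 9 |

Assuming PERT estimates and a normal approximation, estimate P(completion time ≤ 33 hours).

te_A = (6 + 4·11 + 16)/6 = 66/6 = 11; σ²_A = ((16−6)/6)² = 2.778
te_B = (3 + 4·5 + 13)/6 = 36/6 = 6; σ²_B = ((13−3)/6)² = 2.778
te_C = (6 + 4·9 + 18)/6 = 60/6 = 10; σ²_C = ((18−6)/6)² = 4.000
te_D = (6 + 4·12 + 18)/6 = 72/6 = 12; σ²_D = ((18−6)/6)² = 4.000
te_E = (9 + 4·12 + 21)/6 = 78/6 = 13; σ²_E = ((21−9)/6)² = 4.000
te_F = (1 + 4·2 + 3)/6 = 12/6 = 2; σ²_F = ((3−1)/6)² = 0.111
te_G = (5 + 4·7 + 9)/6 = 42/6 = 7; σ²_G = ((9−5)/6)² = 0.444

Forward pass:
ES_A = 0; EF_A = 11
ES_B = 0; EF_B = 6
ES_C = 6; EF_C = 6+10 = 16
ES_D = max(EF_A=11, EF_B=6) = 11; EF_D = 11+12 = 23
ES_E = 6; EF_E = 6+13 = 19
ES_F = 6; EF_F = 6+2 = 8
ES_G = max(EF_C=16, EF_D=23, EF_E=19, EF_F=8) = 23; EF_G = 23+7 = 30
Expected project duration μ = 30 hours. Critical path: A → D → G.

Variance along critical path = 2.778 + 4.000 + 0.444 = 7.222; σ = √7.222 = 2.687 hours.
Z = (33 − 30) / 2.687 = 1.116
P(T ≤ 33) = Φ(1.116) ≈ 0.868

0.868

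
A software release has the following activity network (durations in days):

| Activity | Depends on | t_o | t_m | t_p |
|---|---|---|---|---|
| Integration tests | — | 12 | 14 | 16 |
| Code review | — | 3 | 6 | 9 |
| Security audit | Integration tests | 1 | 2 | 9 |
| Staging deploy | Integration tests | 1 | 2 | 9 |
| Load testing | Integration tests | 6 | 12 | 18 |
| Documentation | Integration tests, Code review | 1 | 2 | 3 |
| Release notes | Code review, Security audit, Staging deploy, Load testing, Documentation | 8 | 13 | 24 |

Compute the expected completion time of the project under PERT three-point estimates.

te_Integration tests = (12 + 4·14 + 16)/6 = 84/6 = 14
te_Code review = (3 + 4·6 + 9)/6 = 36/6 = 6
te_Security audit = (1 + 4·2 + 9)/6 = 18/6 = 3
te_Staging deploy = (1 + 4·2 + 9)/6 = 18/6 = 3
te_Load testing = (6 + 4·12 + 18)/6 = 72/6 = 12
te_Documentation = (1 + 4·2 + 3)/6 = 12/6 = 2
te_Release notes = (8 + 4·13 + 24)/6 = 84/6 = 14

Forward pass:
ES_Integration tests = 0; EF_Integration tests = 14
ES_Code review = 0; EF_Code review = 6
ES_Security audit = 14; EF_Security audit = 14+3 = 17
ES_Staging deploy = 14; EF_Staging deploy = 14+3 = 17
ES_Load testing = 14; EF_Load testing = 14+12 = 26
ES_Documentation = max(EF_Integration tests=14, EF_Code review=6) = 14; EF_Documentation = 14+2 = 16
ES_Release notes = max(EF_Code review=6, EF_Security audit=17, EF_Staging deploy=17, EF_Load testing=26, EF_Documentation=16) = 26; EF_Release notes = 26+14 = 40
Expected project duration μ = 40 days. Critical path: Integration tests → Load testing → Release notes.

40 days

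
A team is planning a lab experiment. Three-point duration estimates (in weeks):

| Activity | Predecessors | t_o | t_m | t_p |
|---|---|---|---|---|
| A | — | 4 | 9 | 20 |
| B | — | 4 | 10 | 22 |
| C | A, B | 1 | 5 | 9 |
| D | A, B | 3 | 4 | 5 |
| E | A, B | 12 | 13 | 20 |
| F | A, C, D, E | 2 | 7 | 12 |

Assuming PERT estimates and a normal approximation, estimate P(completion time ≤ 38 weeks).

te_A = (4 + 4·9 + 20)/6 = 60/6 = 10; σ²_A = ((20−4)/6)² = 7.111
te_B = (4 + 4·10 + 22)/6 = 66/6 = 11; σ²_B = ((22−4)/6)² = 9.000
te_C = (1 + 4·5 + 9)/6 = 30/6 = 5; σ²_C = ((9−1)/6)² = 1.778
te_D = (3 + 4·4 + 5)/6 = 24/6 = 4; σ²_D = ((5−3)/6)² = 0.111
te_E = (12 + 4·13 + 20)/6 = 84/6 = 14; σ²_E = ((20−12)/6)² = 1.778
te_F = (2 + 4·7 + 12)/6 = 42/6 = 7; σ²_F = ((12−2)/6)² = 2.778

Forward pass:
ES_A = 0; EF_A = 10
ES_B = 0; EF_B = 11
ES_C = max(EF_A=10, EF_B=11) = 11; EF_C = 11+5 = 16
ES_D = max(EF_A=10, EF_B=11) = 11; EF_D = 11+4 = 15
ES_E = max(EF_A=10, EF_B=11) = 11; EF_E = 11+14 = 25
ES_F = max(EF_A=10, EF_C=16, EF_D=15, EF_E=25) = 25; EF_F = 25+7 = 32
Expected project duration μ = 32 weeks. Critical path: B → E → F.

Variance along critical path = 9.000 + 1.778 + 2.778 = 13.556; σ = √13.556 = 3.682 weeks.
Z = (38 − 32) / 3.682 = 1.630
P(T ≤ 38) = Φ(1.630) ≈ 0.948

0.948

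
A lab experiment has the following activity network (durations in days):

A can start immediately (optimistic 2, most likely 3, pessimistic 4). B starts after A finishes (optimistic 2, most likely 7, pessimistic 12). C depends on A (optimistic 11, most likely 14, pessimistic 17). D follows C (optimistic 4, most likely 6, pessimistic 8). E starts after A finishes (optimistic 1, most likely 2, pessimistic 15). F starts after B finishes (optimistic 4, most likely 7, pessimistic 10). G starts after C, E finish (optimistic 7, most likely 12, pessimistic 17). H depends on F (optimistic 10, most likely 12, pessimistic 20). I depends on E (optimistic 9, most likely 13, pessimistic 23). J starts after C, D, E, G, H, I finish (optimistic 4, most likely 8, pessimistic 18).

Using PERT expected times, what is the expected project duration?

39 days

te_A = (2 + 4·3 + 4)/6 = 18/6 = 3
te_B = (2 + 4·7 + 12)/6 = 42/6 = 7
te_C = (11 + 4·14 + 17)/6 = 84/6 = 14
te_D = (4 + 4·6 + 8)/6 = 36/6 = 6
te_E = (1 + 4·2 + 15)/6 = 24/6 = 4
te_F = (4 + 4·7 + 10)/6 = 42/6 = 7
te_G = (7 + 4·12 + 17)/6 = 72/6 = 12
te_H = (10 + 4·12 + 20)/6 = 78/6 = 13
te_I = (9 + 4·13 + 23)/6 = 84/6 = 14
te_J = (4 + 4·8 + 18)/6 = 54/6 = 9

Forward pass:
ES_A = 0; EF_A = 3
ES_B = 3; EF_B = 3+7 = 10
ES_C = 3; EF_C = 3+14 = 17
ES_D = 17; EF_D = 17+6 = 23
ES_E = 3; EF_E = 3+4 = 7
ES_F = 10; EF_F = 10+7 = 17
ES_G = max(EF_C=17, EF_E=7) = 17; EF_G = 17+12 = 29
ES_H = 17; EF_H = 17+13 = 30
ES_I = 7; EF_I = 7+14 = 21
ES_J = max(EF_C=17, EF_D=23, EF_E=7, EF_G=29, EF_H=30, EF_I=21) = 30; EF_J = 30+9 = 39
Expected project duration μ = 39 days. Critical path: A → B → F → H → J.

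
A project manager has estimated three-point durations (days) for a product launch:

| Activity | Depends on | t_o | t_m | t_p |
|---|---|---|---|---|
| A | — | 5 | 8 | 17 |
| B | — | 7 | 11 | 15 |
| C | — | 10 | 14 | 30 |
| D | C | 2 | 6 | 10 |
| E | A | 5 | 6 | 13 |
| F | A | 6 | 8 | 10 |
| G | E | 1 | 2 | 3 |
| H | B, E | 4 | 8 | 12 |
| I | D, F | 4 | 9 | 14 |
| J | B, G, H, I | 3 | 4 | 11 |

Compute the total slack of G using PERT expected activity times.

13 days

te_A = (5 + 4·8 + 17)/6 = 54/6 = 9
te_B = (7 + 4·11 + 15)/6 = 66/6 = 11
te_C = (10 + 4·14 + 30)/6 = 96/6 = 16
te_D = (2 + 4·6 + 10)/6 = 36/6 = 6
te_E = (5 + 4·6 + 13)/6 = 42/6 = 7
te_F = (6 + 4·8 + 10)/6 = 48/6 = 8
te_G = (1 + 4·2 + 3)/6 = 12/6 = 2
te_H = (4 + 4·8 + 12)/6 = 48/6 = 8
te_I = (4 + 4·9 + 14)/6 = 54/6 = 9
te_J = (3 + 4·4 + 11)/6 = 30/6 = 5

Forward pass:
ES_A = 0; EF_A = 9
ES_B = 0; EF_B = 11
ES_C = 0; EF_C = 16
ES_D = 16; EF_D = 16+6 = 22
ES_E = 9; EF_E = 9+7 = 16
ES_F = 9; EF_F = 9+8 = 17
ES_G = 16; EF_G = 16+2 = 18
ES_H = max(EF_B=11, EF_E=16) = 16; EF_H = 16+8 = 24
ES_I = max(EF_D=22, EF_F=17) = 22; EF_I = 22+9 = 31
ES_J = max(EF_B=11, EF_G=18, EF_H=24, EF_I=31) = 31; EF_J = 31+5 = 36
Expected project duration μ = 36 days. Critical path: C → D → I → J.

Backward pass:
LF_J = 36; LS_J = 36−5 = 31
LF_I = LS_J = 31; LS_I = 31−9 = 22
LF_H = LS_J = 31; LS_H = 31−8 = 23
LF_G = LS_J = 31; LS_G = 31−2 = 29
LF_F = LS_I = 22; LS_F = 22−8 = 14
LF_E = min(LS_G=29, LS_H=23) = 23; LS_E = 23−7 = 16
LF_D = LS_I = 22; LS_D = 22−6 = 16
LF_C = LS_D = 16; LS_C = 16−16 = 0
LF_B = min(LS_H=23, LS_J=31) = 23; LS_B = 23−11 = 12
LF_A = min(LS_E=16, LS_F=14) = 14; LS_A = 14−9 = 5
Slack_G = LS_G − ES_G = 29 − 16 = 13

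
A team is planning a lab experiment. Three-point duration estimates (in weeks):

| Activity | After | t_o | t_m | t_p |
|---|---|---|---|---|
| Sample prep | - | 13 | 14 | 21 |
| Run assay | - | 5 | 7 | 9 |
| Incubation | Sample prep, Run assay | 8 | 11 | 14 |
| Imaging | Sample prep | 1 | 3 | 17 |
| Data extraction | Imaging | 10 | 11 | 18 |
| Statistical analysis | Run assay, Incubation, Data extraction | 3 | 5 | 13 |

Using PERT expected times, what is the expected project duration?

te_Sample prep = (13 + 4·14 + 21)/6 = 90/6 = 15
te_Run assay = (5 + 4·7 + 9)/6 = 42/6 = 7
te_Incubation = (8 + 4·11 + 14)/6 = 66/6 = 11
te_Imaging = (1 + 4·3 + 17)/6 = 30/6 = 5
te_Data extraction = (10 + 4·11 + 18)/6 = 72/6 = 12
te_Statistical analysis = (3 + 4·5 + 13)/6 = 36/6 = 6

Forward pass:
ES_Sample prep = 0; EF_Sample prep = 15
ES_Run assay = 0; EF_Run assay = 7
ES_Incubation = max(EF_Sample prep=15, EF_Run assay=7) = 15; EF_Incubation = 15+11 = 26
ES_Imaging = 15; EF_Imaging = 15+5 = 20
ES_Data extraction = 20; EF_Data extraction = 20+12 = 32
ES_Statistical analysis = max(EF_Run assay=7, EF_Incubation=26, EF_Data extraction=32) = 32; EF_Statistical analysis = 32+6 = 38
Expected project duration μ = 38 weeks. Critical path: Sample prep → Imaging → Data extraction → Statistical analysis.

38 weeks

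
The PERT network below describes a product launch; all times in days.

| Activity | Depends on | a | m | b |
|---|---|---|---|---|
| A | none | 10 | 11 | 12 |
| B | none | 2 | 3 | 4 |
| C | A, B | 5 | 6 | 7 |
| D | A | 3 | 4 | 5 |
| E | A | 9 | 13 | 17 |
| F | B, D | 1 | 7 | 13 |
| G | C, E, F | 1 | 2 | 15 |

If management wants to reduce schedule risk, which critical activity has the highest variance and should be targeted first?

G

te_A = (10 + 4·11 + 12)/6 = 66/6 = 11; σ²_A = ((12−10)/6)² = 0.111
te_B = (2 + 4·3 + 4)/6 = 18/6 = 3; σ²_B = ((4−2)/6)² = 0.111
te_C = (5 + 4·6 + 7)/6 = 36/6 = 6; σ²_C = ((7−5)/6)² = 0.111
te_D = (3 + 4·4 + 5)/6 = 24/6 = 4; σ²_D = ((5−3)/6)² = 0.111
te_E = (9 + 4·13 + 17)/6 = 78/6 = 13; σ²_E = ((17−9)/6)² = 1.778
te_F = (1 + 4·7 + 13)/6 = 42/6 = 7; σ²_F = ((13−1)/6)² = 4.000
te_G = (1 + 4·2 + 15)/6 = 24/6 = 4; σ²_G = ((15−1)/6)² = 5.444

Forward pass:
ES_A = 0; EF_A = 11
ES_B = 0; EF_B = 3
ES_C = max(EF_A=11, EF_B=3) = 11; EF_C = 11+6 = 17
ES_D = 11; EF_D = 11+4 = 15
ES_E = 11; EF_E = 11+13 = 24
ES_F = max(EF_B=3, EF_D=15) = 15; EF_F = 15+7 = 22
ES_G = max(EF_C=17, EF_E=24, EF_F=22) = 24; EF_G = 24+4 = 28
Expected project duration μ = 28 days. Critical path: A → E → G.

Variances on critical path: σ²_A=0.111, σ²_E=1.778, σ²_G=5.444.
Largest is σ²_G = 5.444.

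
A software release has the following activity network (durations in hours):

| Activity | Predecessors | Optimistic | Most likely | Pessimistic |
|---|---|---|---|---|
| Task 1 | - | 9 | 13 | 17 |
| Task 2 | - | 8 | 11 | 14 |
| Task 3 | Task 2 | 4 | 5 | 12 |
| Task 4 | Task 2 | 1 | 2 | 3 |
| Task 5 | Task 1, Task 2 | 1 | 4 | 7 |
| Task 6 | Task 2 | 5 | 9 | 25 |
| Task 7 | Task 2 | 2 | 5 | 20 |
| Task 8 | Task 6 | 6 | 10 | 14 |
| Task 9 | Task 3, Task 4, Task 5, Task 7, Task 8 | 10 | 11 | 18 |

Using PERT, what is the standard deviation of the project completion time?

3.96 hours

te_Task 1 = (9 + 4·13 + 17)/6 = 78/6 = 13; σ²_Task 1 = ((17−9)/6)² = 1.778
te_Task 2 = (8 + 4·11 + 14)/6 = 66/6 = 11; σ²_Task 2 = ((14−8)/6)² = 1.000
te_Task 3 = (4 + 4·5 + 12)/6 = 36/6 = 6; σ²_Task 3 = ((12−4)/6)² = 1.778
te_Task 4 = (1 + 4·2 + 3)/6 = 12/6 = 2; σ²_Task 4 = ((3−1)/6)² = 0.111
te_Task 5 = (1 + 4·4 + 7)/6 = 24/6 = 4; σ²_Task 5 = ((7−1)/6)² = 1.000
te_Task 6 = (5 + 4·9 + 25)/6 = 66/6 = 11; σ²_Task 6 = ((25−5)/6)² = 11.111
te_Task 7 = (2 + 4·5 + 20)/6 = 42/6 = 7; σ²_Task 7 = ((20−2)/6)² = 9.000
te_Task 8 = (6 + 4·10 + 14)/6 = 60/6 = 10; σ²_Task 8 = ((14−6)/6)² = 1.778
te_Task 9 = (10 + 4·11 + 18)/6 = 72/6 = 12; σ²_Task 9 = ((18−10)/6)² = 1.778

Forward pass:
ES_Task 1 = 0; EF_Task 1 = 13
ES_Task 2 = 0; EF_Task 2 = 11
ES_Task 3 = 11; EF_Task 3 = 11+6 = 17
ES_Task 4 = 11; EF_Task 4 = 11+2 = 13
ES_Task 5 = max(EF_Task 1=13, EF_Task 2=11) = 13; EF_Task 5 = 13+4 = 17
ES_Task 6 = 11; EF_Task 6 = 11+11 = 22
ES_Task 7 = 11; EF_Task 7 = 11+7 = 18
ES_Task 8 = 22; EF_Task 8 = 22+10 = 32
ES_Task 9 = max(EF_Task 3=17, EF_Task 4=13, EF_Task 5=17, EF_Task 7=18, EF_Task 8=32) = 32; EF_Task 9 = 32+12 = 44
Expected project duration μ = 44 hours. Critical path: Task 2 → Task 6 → Task 8 → Task 9.

Variance along critical path = 1.000 + 11.111 + 1.778 + 1.778 = 15.667
σ = √15.667 = 3.958 hours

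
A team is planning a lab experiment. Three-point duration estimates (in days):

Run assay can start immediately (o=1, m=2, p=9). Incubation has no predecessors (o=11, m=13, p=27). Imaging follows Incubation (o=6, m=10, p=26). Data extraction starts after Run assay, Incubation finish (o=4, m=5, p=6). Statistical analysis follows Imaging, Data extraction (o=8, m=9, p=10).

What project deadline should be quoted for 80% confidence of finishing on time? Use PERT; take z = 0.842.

39.6 days

te_Run assay = (1 + 4·2 + 9)/6 = 18/6 = 3; σ²_Run assay = ((9−1)/6)² = 1.778
te_Incubation = (11 + 4·13 + 27)/6 = 90/6 = 15; σ²_Incubation = ((27−11)/6)² = 7.111
te_Imaging = (6 + 4·10 + 26)/6 = 72/6 = 12; σ²_Imaging = ((26−6)/6)² = 11.111
te_Data extraction = (4 + 4·5 + 6)/6 = 30/6 = 5; σ²_Data extraction = ((6−4)/6)² = 0.111
te_Statistical analysis = (8 + 4·9 + 10)/6 = 54/6 = 9; σ²_Statistical analysis = ((10−8)/6)² = 0.111

Forward pass:
ES_Run assay = 0; EF_Run assay = 3
ES_Incubation = 0; EF_Incubation = 15
ES_Imaging = 15; EF_Imaging = 15+12 = 27
ES_Data extraction = max(EF_Run assay=3, EF_Incubation=15) = 15; EF_Data extraction = 15+5 = 20
ES_Statistical analysis = max(EF_Imaging=27, EF_Data extraction=20) = 27; EF_Statistical analysis = 27+9 = 36
Expected project duration μ = 36 days. Critical path: Incubation → Imaging → Statistical analysis.

Variance along critical path = 7.111 + 11.111 + 0.111 = 18.333; σ = 4.282 days.
D = μ + z·σ = 36 + 0.842·4.282 = 39.6 days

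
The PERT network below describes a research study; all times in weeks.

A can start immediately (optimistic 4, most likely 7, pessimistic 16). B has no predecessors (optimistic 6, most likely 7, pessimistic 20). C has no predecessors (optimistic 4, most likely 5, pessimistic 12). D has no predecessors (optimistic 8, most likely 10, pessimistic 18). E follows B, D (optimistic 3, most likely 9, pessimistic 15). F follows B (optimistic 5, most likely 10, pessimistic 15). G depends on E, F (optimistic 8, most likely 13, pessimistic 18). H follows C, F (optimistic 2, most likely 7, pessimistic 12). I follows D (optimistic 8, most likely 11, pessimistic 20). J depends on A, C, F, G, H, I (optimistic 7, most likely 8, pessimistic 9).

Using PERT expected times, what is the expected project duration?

41 weeks

te_A = (4 + 4·7 + 16)/6 = 48/6 = 8
te_B = (6 + 4·7 + 20)/6 = 54/6 = 9
te_C = (4 + 4·5 + 12)/6 = 36/6 = 6
te_D = (8 + 4·10 + 18)/6 = 66/6 = 11
te_E = (3 + 4·9 + 15)/6 = 54/6 = 9
te_F = (5 + 4·10 + 15)/6 = 60/6 = 10
te_G = (8 + 4·13 + 18)/6 = 78/6 = 13
te_H = (2 + 4·7 + 12)/6 = 42/6 = 7
te_I = (8 + 4·11 + 20)/6 = 72/6 = 12
te_J = (7 + 4·8 + 9)/6 = 48/6 = 8

Forward pass:
ES_A = 0; EF_A = 8
ES_B = 0; EF_B = 9
ES_C = 0; EF_C = 6
ES_D = 0; EF_D = 11
ES_E = max(EF_B=9, EF_D=11) = 11; EF_E = 11+9 = 20
ES_F = 9; EF_F = 9+10 = 19
ES_G = max(EF_E=20, EF_F=19) = 20; EF_G = 20+13 = 33
ES_H = max(EF_C=6, EF_F=19) = 19; EF_H = 19+7 = 26
ES_I = 11; EF_I = 11+12 = 23
ES_J = max(EF_A=8, EF_C=6, EF_F=19, EF_G=33, EF_H=26, EF_I=23) = 33; EF_J = 33+8 = 41
Expected project duration μ = 41 weeks. Critical path: D → E → G → J.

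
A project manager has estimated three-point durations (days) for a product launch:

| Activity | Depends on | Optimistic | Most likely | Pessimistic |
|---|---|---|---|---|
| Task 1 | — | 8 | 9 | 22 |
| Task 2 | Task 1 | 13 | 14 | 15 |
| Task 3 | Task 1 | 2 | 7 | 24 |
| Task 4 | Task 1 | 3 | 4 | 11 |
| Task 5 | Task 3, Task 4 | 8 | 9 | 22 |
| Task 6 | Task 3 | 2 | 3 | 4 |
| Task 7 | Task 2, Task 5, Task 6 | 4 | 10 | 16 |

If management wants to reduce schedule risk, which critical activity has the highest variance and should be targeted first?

te_Task 1 = (8 + 4·9 + 22)/6 = 66/6 = 11; σ²_Task 1 = ((22−8)/6)² = 5.444
te_Task 2 = (13 + 4·14 + 15)/6 = 84/6 = 14; σ²_Task 2 = ((15−13)/6)² = 0.111
te_Task 3 = (2 + 4·7 + 24)/6 = 54/6 = 9; σ²_Task 3 = ((24−2)/6)² = 13.444
te_Task 4 = (3 + 4·4 + 11)/6 = 30/6 = 5; σ²_Task 4 = ((11−3)/6)² = 1.778
te_Task 5 = (8 + 4·9 + 22)/6 = 66/6 = 11; σ²_Task 5 = ((22−8)/6)² = 5.444
te_Task 6 = (2 + 4·3 + 4)/6 = 18/6 = 3; σ²_Task 6 = ((4−2)/6)² = 0.111
te_Task 7 = (4 + 4·10 + 16)/6 = 60/6 = 10; σ²_Task 7 = ((16−4)/6)² = 4.000

Forward pass:
ES_Task 1 = 0; EF_Task 1 = 11
ES_Task 2 = 11; EF_Task 2 = 11+14 = 25
ES_Task 3 = 11; EF_Task 3 = 11+9 = 20
ES_Task 4 = 11; EF_Task 4 = 11+5 = 16
ES_Task 5 = max(EF_Task 3=20, EF_Task 4=16) = 20; EF_Task 5 = 20+11 = 31
ES_Task 6 = 20; EF_Task 6 = 20+3 = 23
ES_Task 7 = max(EF_Task 2=25, EF_Task 5=31, EF_Task 6=23) = 31; EF_Task 7 = 31+10 = 41
Expected project duration μ = 41 days. Critical path: Task 1 → Task 3 → Task 5 → Task 7.

Variances on critical path: σ²_Task 1=5.444, σ²_Task 3=13.444, σ²_Task 5=5.444, σ²_Task 7=4.000.
Largest is σ²_Task 3 = 13.444.

Task 3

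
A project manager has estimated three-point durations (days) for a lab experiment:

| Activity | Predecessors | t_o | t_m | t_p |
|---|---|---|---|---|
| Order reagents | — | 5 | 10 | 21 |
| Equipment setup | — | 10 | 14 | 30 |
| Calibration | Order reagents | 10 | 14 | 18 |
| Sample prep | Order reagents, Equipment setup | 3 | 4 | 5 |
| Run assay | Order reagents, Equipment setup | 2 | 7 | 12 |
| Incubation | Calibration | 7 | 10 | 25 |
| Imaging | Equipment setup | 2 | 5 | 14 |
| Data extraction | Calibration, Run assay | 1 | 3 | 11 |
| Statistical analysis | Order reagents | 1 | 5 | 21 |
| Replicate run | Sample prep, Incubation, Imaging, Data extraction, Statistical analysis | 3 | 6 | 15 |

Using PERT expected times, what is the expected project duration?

te_Order reagents = (5 + 4·10 + 21)/6 = 66/6 = 11
te_Equipment setup = (10 + 4·14 + 30)/6 = 96/6 = 16
te_Calibration = (10 + 4·14 + 18)/6 = 84/6 = 14
te_Sample prep = (3 + 4·4 + 5)/6 = 24/6 = 4
te_Run assay = (2 + 4·7 + 12)/6 = 42/6 = 7
te_Incubation = (7 + 4·10 + 25)/6 = 72/6 = 12
te_Imaging = (2 + 4·5 + 14)/6 = 36/6 = 6
te_Data extraction = (1 + 4·3 + 11)/6 = 24/6 = 4
te_Statistical analysis = (1 + 4·5 + 21)/6 = 42/6 = 7
te_Replicate run = (3 + 4·6 + 15)/6 = 42/6 = 7

Forward pass:
ES_Order reagents = 0; EF_Order reagents = 11
ES_Equipment setup = 0; EF_Equipment setup = 16
ES_Calibration = 11; EF_Calibration = 11+14 = 25
ES_Sample prep = max(EF_Order reagents=11, EF_Equipment setup=16) = 16; EF_Sample prep = 16+4 = 20
ES_Run assay = max(EF_Order reagents=11, EF_Equipment setup=16) = 16; EF_Run assay = 16+7 = 23
ES_Incubation = 25; EF_Incubation = 25+12 = 37
ES_Imaging = 16; EF_Imaging = 16+6 = 22
ES_Data extraction = max(EF_Calibration=25, EF_Run assay=23) = 25; EF_Data extraction = 25+4 = 29
ES_Statistical analysis = 11; EF_Statistical analysis = 11+7 = 18
ES_Replicate run = max(EF_Sample prep=20, EF_Incubation=37, EF_Imaging=22, EF_Data extraction=29, EF_Statistical analysis=18) = 37; EF_Replicate run = 37+7 = 44
Expected project duration μ = 44 days. Critical path: Order reagents → Calibration → Incubation → Replicate run.

44 days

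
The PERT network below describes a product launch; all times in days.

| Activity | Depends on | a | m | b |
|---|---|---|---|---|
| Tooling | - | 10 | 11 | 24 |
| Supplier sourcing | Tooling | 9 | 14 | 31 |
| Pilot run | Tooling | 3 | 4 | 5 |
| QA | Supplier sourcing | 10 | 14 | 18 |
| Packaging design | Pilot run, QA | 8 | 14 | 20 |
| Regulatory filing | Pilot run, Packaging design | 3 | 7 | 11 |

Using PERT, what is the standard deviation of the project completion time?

te_Tooling = (10 + 4·11 + 24)/6 = 78/6 = 13; σ²_Tooling = ((24−10)/6)² = 5.444
te_Supplier sourcing = (9 + 4·14 + 31)/6 = 96/6 = 16; σ²_Supplier sourcing = ((31−9)/6)² = 13.444
te_Pilot run = (3 + 4·4 + 5)/6 = 24/6 = 4; σ²_Pilot run = ((5−3)/6)² = 0.111
te_QA = (10 + 4·14 + 18)/6 = 84/6 = 14; σ²_QA = ((18−10)/6)² = 1.778
te_Packaging design = (8 + 4·14 + 20)/6 = 84/6 = 14; σ²_Packaging design = ((20−8)/6)² = 4.000
te_Regulatory filing = (3 + 4·7 + 11)/6 = 42/6 = 7; σ²_Regulatory filing = ((11−3)/6)² = 1.778

Forward pass:
ES_Tooling = 0; EF_Tooling = 13
ES_Supplier sourcing = 13; EF_Supplier sourcing = 13+16 = 29
ES_Pilot run = 13; EF_Pilot run = 13+4 = 17
ES_QA = 29; EF_QA = 29+14 = 43
ES_Packaging design = max(EF_Pilot run=17, EF_QA=43) = 43; EF_Packaging design = 43+14 = 57
ES_Regulatory filing = max(EF_Pilot run=17, EF_Packaging design=57) = 57; EF_Regulatory filing = 57+7 = 64
Expected project duration μ = 64 days. Critical path: Tooling → Supplier sourcing → QA → Packaging design → Regulatory filing.

Variance along critical path = 5.444 + 13.444 + 1.778 + 4.000 + 1.778 = 26.444
σ = √26.444 = 5.142 days

5.14 days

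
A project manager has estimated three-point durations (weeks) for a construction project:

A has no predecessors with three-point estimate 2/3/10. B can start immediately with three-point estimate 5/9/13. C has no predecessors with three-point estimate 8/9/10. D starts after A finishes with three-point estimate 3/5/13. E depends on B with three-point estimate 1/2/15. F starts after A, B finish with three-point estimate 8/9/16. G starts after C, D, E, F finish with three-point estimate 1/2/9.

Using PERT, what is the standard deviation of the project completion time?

2.31 weeks

te_A = (2 + 4·3 + 10)/6 = 24/6 = 4; σ²_A = ((10−2)/6)² = 1.778
te_B = (5 + 4·9 + 13)/6 = 54/6 = 9; σ²_B = ((13−5)/6)² = 1.778
te_C = (8 + 4·9 + 10)/6 = 54/6 = 9; σ²_C = ((10−8)/6)² = 0.111
te_D = (3 + 4·5 + 13)/6 = 36/6 = 6; σ²_D = ((13−3)/6)² = 2.778
te_E = (1 + 4·2 + 15)/6 = 24/6 = 4; σ²_E = ((15−1)/6)² = 5.444
te_F = (8 + 4·9 + 16)/6 = 60/6 = 10; σ²_F = ((16−8)/6)² = 1.778
te_G = (1 + 4·2 + 9)/6 = 18/6 = 3; σ²_G = ((9−1)/6)² = 1.778

Forward pass:
ES_A = 0; EF_A = 4
ES_B = 0; EF_B = 9
ES_C = 0; EF_C = 9
ES_D = 4; EF_D = 4+6 = 10
ES_E = 9; EF_E = 9+4 = 13
ES_F = max(EF_A=4, EF_B=9) = 9; EF_F = 9+10 = 19
ES_G = max(EF_C=9, EF_D=10, EF_E=13, EF_F=19) = 19; EF_G = 19+3 = 22
Expected project duration μ = 22 weeks. Critical path: B → F → G.

Variance along critical path = 1.778 + 1.778 + 1.778 = 5.333
σ = √5.333 = 2.309 weeks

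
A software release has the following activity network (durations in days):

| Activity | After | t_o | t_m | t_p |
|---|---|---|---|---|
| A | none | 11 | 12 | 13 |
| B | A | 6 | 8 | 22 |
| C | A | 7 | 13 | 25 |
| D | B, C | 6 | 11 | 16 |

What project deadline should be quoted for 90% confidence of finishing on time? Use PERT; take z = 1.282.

te_A = (11 + 4·12 + 13)/6 = 72/6 = 12; σ²_A = ((13−11)/6)² = 0.111
te_B = (6 + 4·8 + 22)/6 = 60/6 = 10; σ²_B = ((22−6)/6)² = 7.111
te_C = (7 + 4·13 + 25)/6 = 84/6 = 14; σ²_C = ((25−7)/6)² = 9.000
te_D = (6 + 4·11 + 16)/6 = 66/6 = 11; σ²_D = ((16−6)/6)² = 2.778

Forward pass:
ES_A = 0; EF_A = 12
ES_B = 12; EF_B = 12+10 = 22
ES_C = 12; EF_C = 12+14 = 26
ES_D = max(EF_B=22, EF_C=26) = 26; EF_D = 26+11 = 37
Expected project duration μ = 37 days. Critical path: A → C → D.

Variance along critical path = 0.111 + 9.000 + 2.778 = 11.889; σ = 3.448 days.
D = μ + z·σ = 37 + 1.282·3.448 = 41.4 days

41.4 days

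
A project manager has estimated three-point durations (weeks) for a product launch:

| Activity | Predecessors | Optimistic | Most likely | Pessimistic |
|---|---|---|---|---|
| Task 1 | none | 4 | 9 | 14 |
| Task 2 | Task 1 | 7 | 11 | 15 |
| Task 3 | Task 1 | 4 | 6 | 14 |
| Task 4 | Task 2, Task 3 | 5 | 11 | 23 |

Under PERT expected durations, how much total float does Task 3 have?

te_Task 1 = (4 + 4·9 + 14)/6 = 54/6 = 9
te_Task 2 = (7 + 4·11 + 15)/6 = 66/6 = 11
te_Task 3 = (4 + 4·6 + 14)/6 = 42/6 = 7
te_Task 4 = (5 + 4·11 + 23)/6 = 72/6 = 12

Forward pass:
ES_Task 1 = 0; EF_Task 1 = 9
ES_Task 2 = 9; EF_Task 2 = 9+11 = 20
ES_Task 3 = 9; EF_Task 3 = 9+7 = 16
ES_Task 4 = max(EF_Task 2=20, EF_Task 3=16) = 20; EF_Task 4 = 20+12 = 32
Expected project duration μ = 32 weeks. Critical path: Task 1 → Task 2 → Task 4.

Backward pass:
LF_Task 4 = 32; LS_Task 4 = 32−12 = 20
LF_Task 3 = LS_Task 4 = 20; LS_Task 3 = 20−7 = 13
LF_Task 2 = LS_Task 4 = 20; LS_Task 2 = 20−11 = 9
LF_Task 1 = min(LS_Task 2=9, LS_Task 3=13) = 9; LS_Task 1 = 9−9 = 0
Slack_Task 3 = LS_Task 3 − ES_Task 3 = 13 − 9 = 4

4 weeks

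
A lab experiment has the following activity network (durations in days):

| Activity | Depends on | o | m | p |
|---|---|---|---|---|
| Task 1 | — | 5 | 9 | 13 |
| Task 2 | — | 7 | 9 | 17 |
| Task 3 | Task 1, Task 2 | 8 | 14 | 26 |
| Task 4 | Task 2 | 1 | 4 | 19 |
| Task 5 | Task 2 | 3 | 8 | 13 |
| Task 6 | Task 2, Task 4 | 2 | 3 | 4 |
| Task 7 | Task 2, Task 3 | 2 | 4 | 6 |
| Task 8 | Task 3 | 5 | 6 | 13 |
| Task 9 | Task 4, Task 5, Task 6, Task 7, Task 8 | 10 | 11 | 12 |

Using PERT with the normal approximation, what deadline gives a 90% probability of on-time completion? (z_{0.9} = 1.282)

te_Task 1 = (5 + 4·9 + 13)/6 = 54/6 = 9; σ²_Task 1 = ((13−5)/6)² = 1.778
te_Task 2 = (7 + 4·9 + 17)/6 = 60/6 = 10; σ²_Task 2 = ((17−7)/6)² = 2.778
te_Task 3 = (8 + 4·14 + 26)/6 = 90/6 = 15; σ²_Task 3 = ((26−8)/6)² = 9.000
te_Task 4 = (1 + 4·4 + 19)/6 = 36/6 = 6; σ²_Task 4 = ((19−1)/6)² = 9.000
te_Task 5 = (3 + 4·8 + 13)/6 = 48/6 = 8; σ²_Task 5 = ((13−3)/6)² = 2.778
te_Task 6 = (2 + 4·3 + 4)/6 = 18/6 = 3; σ²_Task 6 = ((4−2)/6)² = 0.111
te_Task 7 = (2 + 4·4 + 6)/6 = 24/6 = 4; σ²_Task 7 = ((6−2)/6)² = 0.444
te_Task 8 = (5 + 4·6 + 13)/6 = 42/6 = 7; σ²_Task 8 = ((13−5)/6)² = 1.778
te_Task 9 = (10 + 4·11 + 12)/6 = 66/6 = 11; σ²_Task 9 = ((12−10)/6)² = 0.111

Forward pass:
ES_Task 1 = 0; EF_Task 1 = 9
ES_Task 2 = 0; EF_Task 2 = 10
ES_Task 3 = max(EF_Task 1=9, EF_Task 2=10) = 10; EF_Task 3 = 10+15 = 25
ES_Task 4 = 10; EF_Task 4 = 10+6 = 16
ES_Task 5 = 10; EF_Task 5 = 10+8 = 18
ES_Task 6 = max(EF_Task 2=10, EF_Task 4=16) = 16; EF_Task 6 = 16+3 = 19
ES_Task 7 = max(EF_Task 2=10, EF_Task 3=25) = 25; EF_Task 7 = 25+4 = 29
ES_Task 8 = 25; EF_Task 8 = 25+7 = 32
ES_Task 9 = max(EF_Task 4=16, EF_Task 5=18, EF_Task 6=19, EF_Task 7=29, EF_Task 8=32) = 32; EF_Task 9 = 32+11 = 43
Expected project duration μ = 43 days. Critical path: Task 2 → Task 3 → Task 8 → Task 9.

Variance along critical path = 2.778 + 9.000 + 1.778 + 0.111 = 13.667; σ = 3.697 days.
D = μ + z·σ = 43 + 1.282·3.697 = 47.7 days

47.7 days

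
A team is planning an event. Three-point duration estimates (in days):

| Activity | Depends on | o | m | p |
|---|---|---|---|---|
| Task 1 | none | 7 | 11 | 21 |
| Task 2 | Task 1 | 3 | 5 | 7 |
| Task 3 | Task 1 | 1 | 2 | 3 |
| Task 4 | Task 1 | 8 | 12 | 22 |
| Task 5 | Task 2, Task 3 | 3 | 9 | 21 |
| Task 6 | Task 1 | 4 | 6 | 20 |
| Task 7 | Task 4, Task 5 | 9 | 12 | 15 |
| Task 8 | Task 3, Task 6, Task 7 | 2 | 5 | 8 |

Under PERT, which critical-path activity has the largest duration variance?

te_Task 1 = (7 + 4·11 + 21)/6 = 72/6 = 12; σ²_Task 1 = ((21−7)/6)² = 5.444
te_Task 2 = (3 + 4·5 + 7)/6 = 30/6 = 5; σ²_Task 2 = ((7−3)/6)² = 0.444
te_Task 3 = (1 + 4·2 + 3)/6 = 12/6 = 2; σ²_Task 3 = ((3−1)/6)² = 0.111
te_Task 4 = (8 + 4·12 + 22)/6 = 78/6 = 13; σ²_Task 4 = ((22−8)/6)² = 5.444
te_Task 5 = (3 + 4·9 + 21)/6 = 60/6 = 10; σ²_Task 5 = ((21−3)/6)² = 9.000
te_Task 6 = (4 + 4·6 + 20)/6 = 48/6 = 8; σ²_Task 6 = ((20−4)/6)² = 7.111
te_Task 7 = (9 + 4·12 + 15)/6 = 72/6 = 12; σ²_Task 7 = ((15−9)/6)² = 1.000
te_Task 8 = (2 + 4·5 + 8)/6 = 30/6 = 5; σ²_Task 8 = ((8−2)/6)² = 1.000

Forward pass:
ES_Task 1 = 0; EF_Task 1 = 12
ES_Task 2 = 12; EF_Task 2 = 12+5 = 17
ES_Task 3 = 12; EF_Task 3 = 12+2 = 14
ES_Task 4 = 12; EF_Task 4 = 12+13 = 25
ES_Task 5 = max(EF_Task 2=17, EF_Task 3=14) = 17; EF_Task 5 = 17+10 = 27
ES_Task 6 = 12; EF_Task 6 = 12+8 = 20
ES_Task 7 = max(EF_Task 4=25, EF_Task 5=27) = 27; EF_Task 7 = 27+12 = 39
ES_Task 8 = max(EF_Task 3=14, EF_Task 6=20, EF_Task 7=39) = 39; EF_Task 8 = 39+5 = 44
Expected project duration μ = 44 days. Critical path: Task 1 → Task 2 → Task 5 → Task 7 → Task 8.

Variances on critical path: σ²_Task 1=5.444, σ²_Task 2=0.444, σ²_Task 5=9.000, σ²_Task 7=1.000, σ²_Task 8=1.000.
Largest is σ²_Task 5 = 9.000.

Task 5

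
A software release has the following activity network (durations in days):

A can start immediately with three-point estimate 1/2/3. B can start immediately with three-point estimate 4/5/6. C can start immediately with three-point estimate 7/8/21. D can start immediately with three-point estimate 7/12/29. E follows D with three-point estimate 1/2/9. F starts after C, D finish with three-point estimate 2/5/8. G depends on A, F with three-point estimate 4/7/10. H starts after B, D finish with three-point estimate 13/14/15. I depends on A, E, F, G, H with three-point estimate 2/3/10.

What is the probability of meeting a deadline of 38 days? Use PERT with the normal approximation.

0.937

te_A = (1 + 4·2 + 3)/6 = 12/6 = 2; σ²_A = ((3−1)/6)² = 0.111
te_B = (4 + 4·5 + 6)/6 = 30/6 = 5; σ²_B = ((6−4)/6)² = 0.111
te_C = (7 + 4·8 + 21)/6 = 60/6 = 10; σ²_C = ((21−7)/6)² = 5.444
te_D = (7 + 4·12 + 29)/6 = 84/6 = 14; σ²_D = ((29−7)/6)² = 13.444
te_E = (1 + 4·2 + 9)/6 = 18/6 = 3; σ²_E = ((9−1)/6)² = 1.778
te_F = (2 + 4·5 + 8)/6 = 30/6 = 5; σ²_F = ((8−2)/6)² = 1.000
te_G = (4 + 4·7 + 10)/6 = 42/6 = 7; σ²_G = ((10−4)/6)² = 1.000
te_H = (13 + 4·14 + 15)/6 = 84/6 = 14; σ²_H = ((15−13)/6)² = 0.111
te_I = (2 + 4·3 + 10)/6 = 24/6 = 4; σ²_I = ((10−2)/6)² = 1.778

Forward pass:
ES_A = 0; EF_A = 2
ES_B = 0; EF_B = 5
ES_C = 0; EF_C = 10
ES_D = 0; EF_D = 14
ES_E = 14; EF_E = 14+3 = 17
ES_F = max(EF_C=10, EF_D=14) = 14; EF_F = 14+5 = 19
ES_G = max(EF_A=2, EF_F=19) = 19; EF_G = 19+7 = 26
ES_H = max(EF_B=5, EF_D=14) = 14; EF_H = 14+14 = 28
ES_I = max(EF_A=2, EF_E=17, EF_F=19, EF_G=26, EF_H=28) = 28; EF_I = 28+4 = 32
Expected project duration μ = 32 days. Critical path: D → H → I.

Variance along critical path = 13.444 + 0.111 + 1.778 = 15.333; σ = √15.333 = 3.916 days.
Z = (38 − 32) / 3.916 = 1.532
P(T ≤ 38) = Φ(1.532) ≈ 0.937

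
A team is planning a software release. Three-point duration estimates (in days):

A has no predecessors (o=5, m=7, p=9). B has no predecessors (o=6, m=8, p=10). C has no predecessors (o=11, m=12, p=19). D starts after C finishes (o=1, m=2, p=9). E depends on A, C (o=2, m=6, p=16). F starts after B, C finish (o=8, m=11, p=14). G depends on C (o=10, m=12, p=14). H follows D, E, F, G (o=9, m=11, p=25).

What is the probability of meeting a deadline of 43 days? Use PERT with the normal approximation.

te_A = (5 + 4·7 + 9)/6 = 42/6 = 7; σ²_A = ((9−5)/6)² = 0.444
te_B = (6 + 4·8 + 10)/6 = 48/6 = 8; σ²_B = ((10−6)/6)² = 0.444
te_C = (11 + 4·12 + 19)/6 = 78/6 = 13; σ²_C = ((19−11)/6)² = 1.778
te_D = (1 + 4·2 + 9)/6 = 18/6 = 3; σ²_D = ((9−1)/6)² = 1.778
te_E = (2 + 4·6 + 16)/6 = 42/6 = 7; σ²_E = ((16−2)/6)² = 5.444
te_F = (8 + 4·11 + 14)/6 = 66/6 = 11; σ²_F = ((14−8)/6)² = 1.000
te_G = (10 + 4·12 + 14)/6 = 72/6 = 12; σ²_G = ((14−10)/6)² = 0.444
te_H = (9 + 4·11 + 25)/6 = 78/6 = 13; σ²_H = ((25−9)/6)² = 7.111

Forward pass:
ES_A = 0; EF_A = 7
ES_B = 0; EF_B = 8
ES_C = 0; EF_C = 13
ES_D = 13; EF_D = 13+3 = 16
ES_E = max(EF_A=7, EF_C=13) = 13; EF_E = 13+7 = 20
ES_F = max(EF_B=8, EF_C=13) = 13; EF_F = 13+11 = 24
ES_G = 13; EF_G = 13+12 = 25
ES_H = max(EF_D=16, EF_E=20, EF_F=24, EF_G=25) = 25; EF_H = 25+13 = 38
Expected project duration μ = 38 days. Critical path: C → G → H.

Variance along critical path = 1.778 + 0.444 + 7.111 = 9.333; σ = √9.333 = 3.055 days.
Z = (43 − 38) / 3.055 = 1.637
P(T ≤ 43) = Φ(1.637) ≈ 0.949

0.949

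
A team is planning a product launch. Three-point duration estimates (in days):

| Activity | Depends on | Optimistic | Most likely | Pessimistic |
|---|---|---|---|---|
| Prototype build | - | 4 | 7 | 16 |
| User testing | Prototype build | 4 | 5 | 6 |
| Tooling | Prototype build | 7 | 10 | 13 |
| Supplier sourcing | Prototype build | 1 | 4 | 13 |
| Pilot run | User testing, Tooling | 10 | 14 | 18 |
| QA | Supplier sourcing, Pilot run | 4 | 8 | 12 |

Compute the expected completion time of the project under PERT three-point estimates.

te_Prototype build = (4 + 4·7 + 16)/6 = 48/6 = 8
te_User testing = (4 + 4·5 + 6)/6 = 30/6 = 5
te_Tooling = (7 + 4·10 + 13)/6 = 60/6 = 10
te_Supplier sourcing = (1 + 4·4 + 13)/6 = 30/6 = 5
te_Pilot run = (10 + 4·14 + 18)/6 = 84/6 = 14
te_QA = (4 + 4·8 + 12)/6 = 48/6 = 8

Forward pass:
ES_Prototype build = 0; EF_Prototype build = 8
ES_User testing = 8; EF_User testing = 8+5 = 13
ES_Tooling = 8; EF_Tooling = 8+10 = 18
ES_Supplier sourcing = 8; EF_Supplier sourcing = 8+5 = 13
ES_Pilot run = max(EF_User testing=13, EF_Tooling=18) = 18; EF_Pilot run = 18+14 = 32
ES_QA = max(EF_Supplier sourcing=13, EF_Pilot run=32) = 32; EF_QA = 32+8 = 40
Expected project duration μ = 40 days. Critical path: Prototype build → Tooling → Pilot run → QA.

40 days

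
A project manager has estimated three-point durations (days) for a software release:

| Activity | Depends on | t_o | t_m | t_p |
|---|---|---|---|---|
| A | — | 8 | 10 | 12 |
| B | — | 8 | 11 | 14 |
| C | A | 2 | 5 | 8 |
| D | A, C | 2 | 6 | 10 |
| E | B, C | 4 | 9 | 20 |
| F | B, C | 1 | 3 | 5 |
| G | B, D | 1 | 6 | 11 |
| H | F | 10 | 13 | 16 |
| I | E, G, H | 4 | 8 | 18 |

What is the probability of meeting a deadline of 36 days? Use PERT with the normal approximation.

te_A = (8 + 4·10 + 12)/6 = 60/6 = 10; σ²_A = ((12−8)/6)² = 0.444
te_B = (8 + 4·11 + 14)/6 = 66/6 = 11; σ²_B = ((14−8)/6)² = 1.000
te_C = (2 + 4·5 + 8)/6 = 30/6 = 5; σ²_C = ((8−2)/6)² = 1.000
te_D = (2 + 4·6 + 10)/6 = 36/6 = 6; σ²_D = ((10−2)/6)² = 1.778
te_E = (4 + 4·9 + 20)/6 = 60/6 = 10; σ²_E = ((20−4)/6)² = 7.111
te_F = (1 + 4·3 + 5)/6 = 18/6 = 3; σ²_F = ((5−1)/6)² = 0.444
te_G = (1 + 4·6 + 11)/6 = 36/6 = 6; σ²_G = ((11−1)/6)² = 2.778
te_H = (10 + 4·13 + 16)/6 = 78/6 = 13; σ²_H = ((16−10)/6)² = 1.000
te_I = (4 + 4·8 + 18)/6 = 54/6 = 9; σ²_I = ((18−4)/6)² = 5.444

Forward pass:
ES_A = 0; EF_A = 10
ES_B = 0; EF_B = 11
ES_C = 10; EF_C = 10+5 = 15
ES_D = max(EF_A=10, EF_C=15) = 15; EF_D = 15+6 = 21
ES_E = max(EF_B=11, EF_C=15) = 15; EF_E = 15+10 = 25
ES_F = max(EF_B=11, EF_C=15) = 15; EF_F = 15+3 = 18
ES_G = max(EF_B=11, EF_D=21) = 21; EF_G = 21+6 = 27
ES_H = 18; EF_H = 18+13 = 31
ES_I = max(EF_E=25, EF_G=27, EF_H=31) = 31; EF_I = 31+9 = 40
Expected project duration μ = 40 days. Critical path: A → C → F → H → I.

Variance along critical path = 0.444 + 1.000 + 0.444 + 1.000 + 5.444 = 8.333; σ = √8.333 = 2.887 days.
Z = (36 − 40) / 2.887 = -1.386
P(T ≤ 36) = Φ(-1.386) ≈ 0.083

0.083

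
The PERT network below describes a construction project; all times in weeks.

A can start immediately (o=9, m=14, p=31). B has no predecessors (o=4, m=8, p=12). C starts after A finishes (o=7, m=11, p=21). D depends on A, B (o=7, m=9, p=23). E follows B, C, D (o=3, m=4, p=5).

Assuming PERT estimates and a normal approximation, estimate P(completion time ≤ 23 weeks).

0.019

te_A = (9 + 4·14 + 31)/6 = 96/6 = 16; σ²_A = ((31−9)/6)² = 13.444
te_B = (4 + 4·8 + 12)/6 = 48/6 = 8; σ²_B = ((12−4)/6)² = 1.778
te_C = (7 + 4·11 + 21)/6 = 72/6 = 12; σ²_C = ((21−7)/6)² = 5.444
te_D = (7 + 4·9 + 23)/6 = 66/6 = 11; σ²_D = ((23−7)/6)² = 7.111
te_E = (3 + 4·4 + 5)/6 = 24/6 = 4; σ²_E = ((5−3)/6)² = 0.111

Forward pass:
ES_A = 0; EF_A = 16
ES_B = 0; EF_B = 8
ES_C = 16; EF_C = 16+12 = 28
ES_D = max(EF_A=16, EF_B=8) = 16; EF_D = 16+11 = 27
ES_E = max(EF_B=8, EF_C=28, EF_D=27) = 28; EF_E = 28+4 = 32
Expected project duration μ = 32 weeks. Critical path: A → C → E.

Variance along critical path = 13.444 + 5.444 + 0.111 = 19.000; σ = √19.000 = 4.359 weeks.
Z = (23 − 32) / 4.359 = -2.065
P(T ≤ 23) = Φ(-2.065) ≈ 0.019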